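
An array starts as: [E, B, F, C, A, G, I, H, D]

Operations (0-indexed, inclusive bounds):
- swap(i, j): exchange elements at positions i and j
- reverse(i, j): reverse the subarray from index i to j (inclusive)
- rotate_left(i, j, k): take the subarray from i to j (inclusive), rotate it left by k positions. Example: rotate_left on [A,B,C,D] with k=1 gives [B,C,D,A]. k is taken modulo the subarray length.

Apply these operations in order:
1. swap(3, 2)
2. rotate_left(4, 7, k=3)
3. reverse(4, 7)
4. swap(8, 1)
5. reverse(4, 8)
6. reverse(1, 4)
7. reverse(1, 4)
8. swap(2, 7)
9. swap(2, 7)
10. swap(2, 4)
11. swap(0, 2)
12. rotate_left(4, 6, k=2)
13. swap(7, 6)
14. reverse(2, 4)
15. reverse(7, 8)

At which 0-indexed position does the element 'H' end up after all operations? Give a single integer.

After 1 (swap(3, 2)): [E, B, C, F, A, G, I, H, D]
After 2 (rotate_left(4, 7, k=3)): [E, B, C, F, H, A, G, I, D]
After 3 (reverse(4, 7)): [E, B, C, F, I, G, A, H, D]
After 4 (swap(8, 1)): [E, D, C, F, I, G, A, H, B]
After 5 (reverse(4, 8)): [E, D, C, F, B, H, A, G, I]
After 6 (reverse(1, 4)): [E, B, F, C, D, H, A, G, I]
After 7 (reverse(1, 4)): [E, D, C, F, B, H, A, G, I]
After 8 (swap(2, 7)): [E, D, G, F, B, H, A, C, I]
After 9 (swap(2, 7)): [E, D, C, F, B, H, A, G, I]
After 10 (swap(2, 4)): [E, D, B, F, C, H, A, G, I]
After 11 (swap(0, 2)): [B, D, E, F, C, H, A, G, I]
After 12 (rotate_left(4, 6, k=2)): [B, D, E, F, A, C, H, G, I]
After 13 (swap(7, 6)): [B, D, E, F, A, C, G, H, I]
After 14 (reverse(2, 4)): [B, D, A, F, E, C, G, H, I]
After 15 (reverse(7, 8)): [B, D, A, F, E, C, G, I, H]

Answer: 8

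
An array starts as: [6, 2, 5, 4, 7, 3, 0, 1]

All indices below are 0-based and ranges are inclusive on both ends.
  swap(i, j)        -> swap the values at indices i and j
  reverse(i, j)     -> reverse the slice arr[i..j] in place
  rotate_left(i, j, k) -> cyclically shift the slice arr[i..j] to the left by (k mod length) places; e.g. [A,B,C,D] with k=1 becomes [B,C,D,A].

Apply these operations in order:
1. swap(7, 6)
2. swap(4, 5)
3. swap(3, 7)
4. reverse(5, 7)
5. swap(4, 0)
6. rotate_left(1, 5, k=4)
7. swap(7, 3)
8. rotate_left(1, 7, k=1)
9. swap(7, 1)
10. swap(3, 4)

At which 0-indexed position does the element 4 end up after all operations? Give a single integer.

After 1 (swap(7, 6)): [6, 2, 5, 4, 7, 3, 1, 0]
After 2 (swap(4, 5)): [6, 2, 5, 4, 3, 7, 1, 0]
After 3 (swap(3, 7)): [6, 2, 5, 0, 3, 7, 1, 4]
After 4 (reverse(5, 7)): [6, 2, 5, 0, 3, 4, 1, 7]
After 5 (swap(4, 0)): [3, 2, 5, 0, 6, 4, 1, 7]
After 6 (rotate_left(1, 5, k=4)): [3, 4, 2, 5, 0, 6, 1, 7]
After 7 (swap(7, 3)): [3, 4, 2, 7, 0, 6, 1, 5]
After 8 (rotate_left(1, 7, k=1)): [3, 2, 7, 0, 6, 1, 5, 4]
After 9 (swap(7, 1)): [3, 4, 7, 0, 6, 1, 5, 2]
After 10 (swap(3, 4)): [3, 4, 7, 6, 0, 1, 5, 2]

Answer: 1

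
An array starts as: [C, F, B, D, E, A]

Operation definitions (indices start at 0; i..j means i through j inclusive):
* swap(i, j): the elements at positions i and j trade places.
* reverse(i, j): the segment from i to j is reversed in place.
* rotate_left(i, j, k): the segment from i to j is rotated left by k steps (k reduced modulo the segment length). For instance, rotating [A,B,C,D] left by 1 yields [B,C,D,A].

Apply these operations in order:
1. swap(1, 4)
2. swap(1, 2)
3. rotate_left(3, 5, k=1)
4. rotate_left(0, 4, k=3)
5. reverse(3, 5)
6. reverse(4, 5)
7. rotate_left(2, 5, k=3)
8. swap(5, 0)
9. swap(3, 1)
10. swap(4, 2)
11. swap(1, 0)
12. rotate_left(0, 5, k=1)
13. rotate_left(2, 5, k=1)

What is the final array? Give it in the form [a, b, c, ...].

After 1 (swap(1, 4)): [C, E, B, D, F, A]
After 2 (swap(1, 2)): [C, B, E, D, F, A]
After 3 (rotate_left(3, 5, k=1)): [C, B, E, F, A, D]
After 4 (rotate_left(0, 4, k=3)): [F, A, C, B, E, D]
After 5 (reverse(3, 5)): [F, A, C, D, E, B]
After 6 (reverse(4, 5)): [F, A, C, D, B, E]
After 7 (rotate_left(2, 5, k=3)): [F, A, E, C, D, B]
After 8 (swap(5, 0)): [B, A, E, C, D, F]
After 9 (swap(3, 1)): [B, C, E, A, D, F]
After 10 (swap(4, 2)): [B, C, D, A, E, F]
After 11 (swap(1, 0)): [C, B, D, A, E, F]
After 12 (rotate_left(0, 5, k=1)): [B, D, A, E, F, C]
After 13 (rotate_left(2, 5, k=1)): [B, D, E, F, C, A]

Answer: [B, D, E, F, C, A]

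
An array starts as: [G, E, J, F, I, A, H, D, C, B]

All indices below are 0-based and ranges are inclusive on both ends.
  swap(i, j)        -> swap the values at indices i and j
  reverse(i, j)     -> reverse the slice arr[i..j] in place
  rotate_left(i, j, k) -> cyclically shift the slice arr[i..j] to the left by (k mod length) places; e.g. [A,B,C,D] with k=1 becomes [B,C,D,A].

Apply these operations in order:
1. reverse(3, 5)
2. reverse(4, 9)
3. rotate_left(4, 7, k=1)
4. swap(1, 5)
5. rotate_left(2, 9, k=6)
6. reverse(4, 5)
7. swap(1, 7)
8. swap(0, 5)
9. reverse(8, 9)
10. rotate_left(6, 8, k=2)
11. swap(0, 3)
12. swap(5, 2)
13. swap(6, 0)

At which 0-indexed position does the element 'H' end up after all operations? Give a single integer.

After 1 (reverse(3, 5)): [G, E, J, A, I, F, H, D, C, B]
After 2 (reverse(4, 9)): [G, E, J, A, B, C, D, H, F, I]
After 3 (rotate_left(4, 7, k=1)): [G, E, J, A, C, D, H, B, F, I]
After 4 (swap(1, 5)): [G, D, J, A, C, E, H, B, F, I]
After 5 (rotate_left(2, 9, k=6)): [G, D, F, I, J, A, C, E, H, B]
After 6 (reverse(4, 5)): [G, D, F, I, A, J, C, E, H, B]
After 7 (swap(1, 7)): [G, E, F, I, A, J, C, D, H, B]
After 8 (swap(0, 5)): [J, E, F, I, A, G, C, D, H, B]
After 9 (reverse(8, 9)): [J, E, F, I, A, G, C, D, B, H]
After 10 (rotate_left(6, 8, k=2)): [J, E, F, I, A, G, B, C, D, H]
After 11 (swap(0, 3)): [I, E, F, J, A, G, B, C, D, H]
After 12 (swap(5, 2)): [I, E, G, J, A, F, B, C, D, H]
After 13 (swap(6, 0)): [B, E, G, J, A, F, I, C, D, H]

Answer: 9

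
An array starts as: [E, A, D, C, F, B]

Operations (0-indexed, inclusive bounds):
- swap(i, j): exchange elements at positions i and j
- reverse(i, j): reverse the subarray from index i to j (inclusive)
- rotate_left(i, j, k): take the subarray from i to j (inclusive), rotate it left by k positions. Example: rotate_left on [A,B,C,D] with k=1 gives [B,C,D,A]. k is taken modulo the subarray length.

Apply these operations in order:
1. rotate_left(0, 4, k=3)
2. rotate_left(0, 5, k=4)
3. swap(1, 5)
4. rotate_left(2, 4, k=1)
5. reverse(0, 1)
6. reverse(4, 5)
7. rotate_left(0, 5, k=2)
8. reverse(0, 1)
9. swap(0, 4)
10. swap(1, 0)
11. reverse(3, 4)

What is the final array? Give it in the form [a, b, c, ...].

After 1 (rotate_left(0, 4, k=3)): [C, F, E, A, D, B]
After 2 (rotate_left(0, 5, k=4)): [D, B, C, F, E, A]
After 3 (swap(1, 5)): [D, A, C, F, E, B]
After 4 (rotate_left(2, 4, k=1)): [D, A, F, E, C, B]
After 5 (reverse(0, 1)): [A, D, F, E, C, B]
After 6 (reverse(4, 5)): [A, D, F, E, B, C]
After 7 (rotate_left(0, 5, k=2)): [F, E, B, C, A, D]
After 8 (reverse(0, 1)): [E, F, B, C, A, D]
After 9 (swap(0, 4)): [A, F, B, C, E, D]
After 10 (swap(1, 0)): [F, A, B, C, E, D]
After 11 (reverse(3, 4)): [F, A, B, E, C, D]

Answer: [F, A, B, E, C, D]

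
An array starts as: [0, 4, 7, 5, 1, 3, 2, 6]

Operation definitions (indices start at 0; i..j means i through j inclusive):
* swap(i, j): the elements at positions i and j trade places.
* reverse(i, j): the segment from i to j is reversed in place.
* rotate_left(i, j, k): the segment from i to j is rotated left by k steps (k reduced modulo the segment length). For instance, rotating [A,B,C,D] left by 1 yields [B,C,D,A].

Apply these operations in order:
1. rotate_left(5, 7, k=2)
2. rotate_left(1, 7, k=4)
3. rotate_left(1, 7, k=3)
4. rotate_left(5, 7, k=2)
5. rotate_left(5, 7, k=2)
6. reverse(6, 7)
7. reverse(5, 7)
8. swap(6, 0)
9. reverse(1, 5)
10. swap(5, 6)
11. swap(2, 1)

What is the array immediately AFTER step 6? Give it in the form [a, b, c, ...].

Answer: [0, 4, 7, 5, 1, 3, 6, 2]

Derivation:
After 1 (rotate_left(5, 7, k=2)): [0, 4, 7, 5, 1, 6, 3, 2]
After 2 (rotate_left(1, 7, k=4)): [0, 6, 3, 2, 4, 7, 5, 1]
After 3 (rotate_left(1, 7, k=3)): [0, 4, 7, 5, 1, 6, 3, 2]
After 4 (rotate_left(5, 7, k=2)): [0, 4, 7, 5, 1, 2, 6, 3]
After 5 (rotate_left(5, 7, k=2)): [0, 4, 7, 5, 1, 3, 2, 6]
After 6 (reverse(6, 7)): [0, 4, 7, 5, 1, 3, 6, 2]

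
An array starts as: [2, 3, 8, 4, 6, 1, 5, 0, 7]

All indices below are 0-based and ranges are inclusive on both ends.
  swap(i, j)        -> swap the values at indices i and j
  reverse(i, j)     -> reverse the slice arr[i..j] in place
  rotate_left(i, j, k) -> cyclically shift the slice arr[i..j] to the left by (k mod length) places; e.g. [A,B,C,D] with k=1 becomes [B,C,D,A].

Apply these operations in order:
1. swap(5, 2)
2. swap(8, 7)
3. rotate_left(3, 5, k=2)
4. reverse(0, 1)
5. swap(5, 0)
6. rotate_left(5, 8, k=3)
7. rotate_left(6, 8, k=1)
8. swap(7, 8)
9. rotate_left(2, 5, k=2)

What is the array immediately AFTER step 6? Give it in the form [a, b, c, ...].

After 1 (swap(5, 2)): [2, 3, 1, 4, 6, 8, 5, 0, 7]
After 2 (swap(8, 7)): [2, 3, 1, 4, 6, 8, 5, 7, 0]
After 3 (rotate_left(3, 5, k=2)): [2, 3, 1, 8, 4, 6, 5, 7, 0]
After 4 (reverse(0, 1)): [3, 2, 1, 8, 4, 6, 5, 7, 0]
After 5 (swap(5, 0)): [6, 2, 1, 8, 4, 3, 5, 7, 0]
After 6 (rotate_left(5, 8, k=3)): [6, 2, 1, 8, 4, 0, 3, 5, 7]

Answer: [6, 2, 1, 8, 4, 0, 3, 5, 7]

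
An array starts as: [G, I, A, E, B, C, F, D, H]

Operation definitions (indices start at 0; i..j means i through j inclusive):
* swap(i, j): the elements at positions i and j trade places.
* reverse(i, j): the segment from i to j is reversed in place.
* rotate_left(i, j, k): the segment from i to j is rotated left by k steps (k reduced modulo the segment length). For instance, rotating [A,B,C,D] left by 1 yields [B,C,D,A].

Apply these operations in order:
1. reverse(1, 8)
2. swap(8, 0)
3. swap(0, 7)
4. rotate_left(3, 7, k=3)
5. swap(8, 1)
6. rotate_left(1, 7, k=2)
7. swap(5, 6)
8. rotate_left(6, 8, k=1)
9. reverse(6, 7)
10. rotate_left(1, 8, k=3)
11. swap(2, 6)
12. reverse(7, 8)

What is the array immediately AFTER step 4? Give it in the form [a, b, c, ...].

Answer: [A, H, D, E, I, F, C, B, G]

Derivation:
After 1 (reverse(1, 8)): [G, H, D, F, C, B, E, A, I]
After 2 (swap(8, 0)): [I, H, D, F, C, B, E, A, G]
After 3 (swap(0, 7)): [A, H, D, F, C, B, E, I, G]
After 4 (rotate_left(3, 7, k=3)): [A, H, D, E, I, F, C, B, G]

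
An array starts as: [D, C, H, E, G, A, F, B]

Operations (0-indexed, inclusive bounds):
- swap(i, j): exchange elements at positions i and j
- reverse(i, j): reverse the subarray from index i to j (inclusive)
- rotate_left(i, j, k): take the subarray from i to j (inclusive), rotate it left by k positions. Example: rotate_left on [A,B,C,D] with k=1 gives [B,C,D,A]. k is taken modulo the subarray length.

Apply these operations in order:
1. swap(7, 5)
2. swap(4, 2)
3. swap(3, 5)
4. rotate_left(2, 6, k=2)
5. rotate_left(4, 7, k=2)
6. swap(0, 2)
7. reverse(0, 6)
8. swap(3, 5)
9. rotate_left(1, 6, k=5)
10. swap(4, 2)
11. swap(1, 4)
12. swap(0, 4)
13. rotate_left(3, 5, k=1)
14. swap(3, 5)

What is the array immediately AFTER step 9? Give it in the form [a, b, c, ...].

After 1 (swap(7, 5)): [D, C, H, E, G, B, F, A]
After 2 (swap(4, 2)): [D, C, G, E, H, B, F, A]
After 3 (swap(3, 5)): [D, C, G, B, H, E, F, A]
After 4 (rotate_left(2, 6, k=2)): [D, C, H, E, F, G, B, A]
After 5 (rotate_left(4, 7, k=2)): [D, C, H, E, B, A, F, G]
After 6 (swap(0, 2)): [H, C, D, E, B, A, F, G]
After 7 (reverse(0, 6)): [F, A, B, E, D, C, H, G]
After 8 (swap(3, 5)): [F, A, B, C, D, E, H, G]
After 9 (rotate_left(1, 6, k=5)): [F, H, A, B, C, D, E, G]

Answer: [F, H, A, B, C, D, E, G]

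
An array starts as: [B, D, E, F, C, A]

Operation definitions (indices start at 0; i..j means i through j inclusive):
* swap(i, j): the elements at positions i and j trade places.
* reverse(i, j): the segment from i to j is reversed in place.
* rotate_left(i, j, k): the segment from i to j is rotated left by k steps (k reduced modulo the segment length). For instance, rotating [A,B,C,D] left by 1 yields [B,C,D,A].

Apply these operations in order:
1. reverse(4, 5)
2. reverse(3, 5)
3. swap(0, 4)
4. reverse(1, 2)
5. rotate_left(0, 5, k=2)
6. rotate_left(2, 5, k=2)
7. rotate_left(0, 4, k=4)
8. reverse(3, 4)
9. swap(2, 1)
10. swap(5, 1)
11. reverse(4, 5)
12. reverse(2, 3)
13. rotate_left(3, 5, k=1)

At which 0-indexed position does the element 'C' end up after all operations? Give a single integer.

After 1 (reverse(4, 5)): [B, D, E, F, A, C]
After 2 (reverse(3, 5)): [B, D, E, C, A, F]
After 3 (swap(0, 4)): [A, D, E, C, B, F]
After 4 (reverse(1, 2)): [A, E, D, C, B, F]
After 5 (rotate_left(0, 5, k=2)): [D, C, B, F, A, E]
After 6 (rotate_left(2, 5, k=2)): [D, C, A, E, B, F]
After 7 (rotate_left(0, 4, k=4)): [B, D, C, A, E, F]
After 8 (reverse(3, 4)): [B, D, C, E, A, F]
After 9 (swap(2, 1)): [B, C, D, E, A, F]
After 10 (swap(5, 1)): [B, F, D, E, A, C]
After 11 (reverse(4, 5)): [B, F, D, E, C, A]
After 12 (reverse(2, 3)): [B, F, E, D, C, A]
After 13 (rotate_left(3, 5, k=1)): [B, F, E, C, A, D]

Answer: 3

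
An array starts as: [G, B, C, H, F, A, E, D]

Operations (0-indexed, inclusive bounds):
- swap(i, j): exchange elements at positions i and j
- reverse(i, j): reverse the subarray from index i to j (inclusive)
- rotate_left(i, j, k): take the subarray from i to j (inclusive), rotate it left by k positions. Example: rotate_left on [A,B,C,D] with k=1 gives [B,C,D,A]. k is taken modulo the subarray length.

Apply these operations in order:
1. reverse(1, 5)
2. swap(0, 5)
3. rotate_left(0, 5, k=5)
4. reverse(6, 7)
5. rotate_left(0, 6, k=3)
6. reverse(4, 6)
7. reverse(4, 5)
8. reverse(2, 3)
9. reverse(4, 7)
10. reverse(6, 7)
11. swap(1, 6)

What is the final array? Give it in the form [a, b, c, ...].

After 1 (reverse(1, 5)): [G, A, F, H, C, B, E, D]
After 2 (swap(0, 5)): [B, A, F, H, C, G, E, D]
After 3 (rotate_left(0, 5, k=5)): [G, B, A, F, H, C, E, D]
After 4 (reverse(6, 7)): [G, B, A, F, H, C, D, E]
After 5 (rotate_left(0, 6, k=3)): [F, H, C, D, G, B, A, E]
After 6 (reverse(4, 6)): [F, H, C, D, A, B, G, E]
After 7 (reverse(4, 5)): [F, H, C, D, B, A, G, E]
After 8 (reverse(2, 3)): [F, H, D, C, B, A, G, E]
After 9 (reverse(4, 7)): [F, H, D, C, E, G, A, B]
After 10 (reverse(6, 7)): [F, H, D, C, E, G, B, A]
After 11 (swap(1, 6)): [F, B, D, C, E, G, H, A]

Answer: [F, B, D, C, E, G, H, A]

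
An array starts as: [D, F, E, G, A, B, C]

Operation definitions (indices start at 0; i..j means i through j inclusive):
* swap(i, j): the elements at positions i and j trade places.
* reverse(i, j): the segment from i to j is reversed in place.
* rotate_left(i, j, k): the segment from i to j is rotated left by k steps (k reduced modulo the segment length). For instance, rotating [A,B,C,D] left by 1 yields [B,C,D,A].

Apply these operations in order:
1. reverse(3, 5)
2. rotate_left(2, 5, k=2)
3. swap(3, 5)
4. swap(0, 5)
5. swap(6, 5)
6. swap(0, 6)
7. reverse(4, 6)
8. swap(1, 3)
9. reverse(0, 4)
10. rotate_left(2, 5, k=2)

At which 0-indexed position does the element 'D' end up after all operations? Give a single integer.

Answer: 2

Derivation:
After 1 (reverse(3, 5)): [D, F, E, B, A, G, C]
After 2 (rotate_left(2, 5, k=2)): [D, F, A, G, E, B, C]
After 3 (swap(3, 5)): [D, F, A, B, E, G, C]
After 4 (swap(0, 5)): [G, F, A, B, E, D, C]
After 5 (swap(6, 5)): [G, F, A, B, E, C, D]
After 6 (swap(0, 6)): [D, F, A, B, E, C, G]
After 7 (reverse(4, 6)): [D, F, A, B, G, C, E]
After 8 (swap(1, 3)): [D, B, A, F, G, C, E]
After 9 (reverse(0, 4)): [G, F, A, B, D, C, E]
After 10 (rotate_left(2, 5, k=2)): [G, F, D, C, A, B, E]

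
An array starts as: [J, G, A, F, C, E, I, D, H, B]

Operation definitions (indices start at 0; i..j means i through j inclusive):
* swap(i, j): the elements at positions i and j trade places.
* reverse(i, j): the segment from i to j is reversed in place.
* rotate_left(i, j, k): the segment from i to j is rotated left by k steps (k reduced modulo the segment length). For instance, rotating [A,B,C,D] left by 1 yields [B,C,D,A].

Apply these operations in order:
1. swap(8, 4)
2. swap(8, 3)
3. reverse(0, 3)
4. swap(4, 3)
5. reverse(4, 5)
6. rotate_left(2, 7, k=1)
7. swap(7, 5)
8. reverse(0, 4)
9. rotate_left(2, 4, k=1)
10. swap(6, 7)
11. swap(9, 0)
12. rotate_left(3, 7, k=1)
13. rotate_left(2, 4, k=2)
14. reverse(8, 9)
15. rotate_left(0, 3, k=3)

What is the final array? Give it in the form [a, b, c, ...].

After 1 (swap(8, 4)): [J, G, A, F, H, E, I, D, C, B]
After 2 (swap(8, 3)): [J, G, A, C, H, E, I, D, F, B]
After 3 (reverse(0, 3)): [C, A, G, J, H, E, I, D, F, B]
After 4 (swap(4, 3)): [C, A, G, H, J, E, I, D, F, B]
After 5 (reverse(4, 5)): [C, A, G, H, E, J, I, D, F, B]
After 6 (rotate_left(2, 7, k=1)): [C, A, H, E, J, I, D, G, F, B]
After 7 (swap(7, 5)): [C, A, H, E, J, G, D, I, F, B]
After 8 (reverse(0, 4)): [J, E, H, A, C, G, D, I, F, B]
After 9 (rotate_left(2, 4, k=1)): [J, E, A, C, H, G, D, I, F, B]
After 10 (swap(6, 7)): [J, E, A, C, H, G, I, D, F, B]
After 11 (swap(9, 0)): [B, E, A, C, H, G, I, D, F, J]
After 12 (rotate_left(3, 7, k=1)): [B, E, A, H, G, I, D, C, F, J]
After 13 (rotate_left(2, 4, k=2)): [B, E, G, A, H, I, D, C, F, J]
After 14 (reverse(8, 9)): [B, E, G, A, H, I, D, C, J, F]
After 15 (rotate_left(0, 3, k=3)): [A, B, E, G, H, I, D, C, J, F]

Answer: [A, B, E, G, H, I, D, C, J, F]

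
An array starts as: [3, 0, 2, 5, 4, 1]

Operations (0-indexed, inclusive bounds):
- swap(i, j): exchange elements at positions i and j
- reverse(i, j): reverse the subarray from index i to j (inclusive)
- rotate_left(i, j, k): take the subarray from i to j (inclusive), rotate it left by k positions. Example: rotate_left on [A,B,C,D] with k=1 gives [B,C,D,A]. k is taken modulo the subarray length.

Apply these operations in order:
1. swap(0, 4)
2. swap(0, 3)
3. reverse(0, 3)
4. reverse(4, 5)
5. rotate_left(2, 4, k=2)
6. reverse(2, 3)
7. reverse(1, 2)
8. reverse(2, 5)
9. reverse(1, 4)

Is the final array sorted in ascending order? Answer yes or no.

After 1 (swap(0, 4)): [4, 0, 2, 5, 3, 1]
After 2 (swap(0, 3)): [5, 0, 2, 4, 3, 1]
After 3 (reverse(0, 3)): [4, 2, 0, 5, 3, 1]
After 4 (reverse(4, 5)): [4, 2, 0, 5, 1, 3]
After 5 (rotate_left(2, 4, k=2)): [4, 2, 1, 0, 5, 3]
After 6 (reverse(2, 3)): [4, 2, 0, 1, 5, 3]
After 7 (reverse(1, 2)): [4, 0, 2, 1, 5, 3]
After 8 (reverse(2, 5)): [4, 0, 3, 5, 1, 2]
After 9 (reverse(1, 4)): [4, 1, 5, 3, 0, 2]

Answer: no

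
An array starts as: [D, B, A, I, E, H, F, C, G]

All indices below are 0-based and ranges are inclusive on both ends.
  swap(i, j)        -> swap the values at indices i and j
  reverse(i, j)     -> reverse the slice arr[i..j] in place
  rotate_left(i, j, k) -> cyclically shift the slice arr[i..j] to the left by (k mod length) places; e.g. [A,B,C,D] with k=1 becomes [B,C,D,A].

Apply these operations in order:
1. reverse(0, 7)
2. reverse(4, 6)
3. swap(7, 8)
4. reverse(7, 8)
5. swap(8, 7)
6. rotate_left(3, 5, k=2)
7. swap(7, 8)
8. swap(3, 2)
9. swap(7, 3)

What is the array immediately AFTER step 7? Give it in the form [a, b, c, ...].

Answer: [C, F, H, A, E, B, I, D, G]

Derivation:
After 1 (reverse(0, 7)): [C, F, H, E, I, A, B, D, G]
After 2 (reverse(4, 6)): [C, F, H, E, B, A, I, D, G]
After 3 (swap(7, 8)): [C, F, H, E, B, A, I, G, D]
After 4 (reverse(7, 8)): [C, F, H, E, B, A, I, D, G]
After 5 (swap(8, 7)): [C, F, H, E, B, A, I, G, D]
After 6 (rotate_left(3, 5, k=2)): [C, F, H, A, E, B, I, G, D]
After 7 (swap(7, 8)): [C, F, H, A, E, B, I, D, G]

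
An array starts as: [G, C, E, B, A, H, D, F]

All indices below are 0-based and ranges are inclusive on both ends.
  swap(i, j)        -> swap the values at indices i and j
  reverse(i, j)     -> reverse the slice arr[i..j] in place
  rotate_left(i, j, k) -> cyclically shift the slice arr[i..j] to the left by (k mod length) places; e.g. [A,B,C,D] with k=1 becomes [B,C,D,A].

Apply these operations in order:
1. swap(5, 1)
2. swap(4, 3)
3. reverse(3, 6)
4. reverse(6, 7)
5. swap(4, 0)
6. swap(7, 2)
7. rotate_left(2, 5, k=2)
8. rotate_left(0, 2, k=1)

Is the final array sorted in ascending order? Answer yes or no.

Answer: no

Derivation:
After 1 (swap(5, 1)): [G, H, E, B, A, C, D, F]
After 2 (swap(4, 3)): [G, H, E, A, B, C, D, F]
After 3 (reverse(3, 6)): [G, H, E, D, C, B, A, F]
After 4 (reverse(6, 7)): [G, H, E, D, C, B, F, A]
After 5 (swap(4, 0)): [C, H, E, D, G, B, F, A]
After 6 (swap(7, 2)): [C, H, A, D, G, B, F, E]
After 7 (rotate_left(2, 5, k=2)): [C, H, G, B, A, D, F, E]
After 8 (rotate_left(0, 2, k=1)): [H, G, C, B, A, D, F, E]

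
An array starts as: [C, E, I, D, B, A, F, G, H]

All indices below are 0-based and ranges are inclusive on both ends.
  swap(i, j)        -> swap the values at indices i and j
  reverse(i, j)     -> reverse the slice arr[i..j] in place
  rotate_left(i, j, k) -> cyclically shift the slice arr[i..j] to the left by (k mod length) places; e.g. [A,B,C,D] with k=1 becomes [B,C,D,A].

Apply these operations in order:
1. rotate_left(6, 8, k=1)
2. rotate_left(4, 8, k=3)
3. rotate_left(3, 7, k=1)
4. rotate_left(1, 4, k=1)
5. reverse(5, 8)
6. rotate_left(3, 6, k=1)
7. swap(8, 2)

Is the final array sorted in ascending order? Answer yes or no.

Answer: no

Derivation:
After 1 (rotate_left(6, 8, k=1)): [C, E, I, D, B, A, G, H, F]
After 2 (rotate_left(4, 8, k=3)): [C, E, I, D, H, F, B, A, G]
After 3 (rotate_left(3, 7, k=1)): [C, E, I, H, F, B, A, D, G]
After 4 (rotate_left(1, 4, k=1)): [C, I, H, F, E, B, A, D, G]
After 5 (reverse(5, 8)): [C, I, H, F, E, G, D, A, B]
After 6 (rotate_left(3, 6, k=1)): [C, I, H, E, G, D, F, A, B]
After 7 (swap(8, 2)): [C, I, B, E, G, D, F, A, H]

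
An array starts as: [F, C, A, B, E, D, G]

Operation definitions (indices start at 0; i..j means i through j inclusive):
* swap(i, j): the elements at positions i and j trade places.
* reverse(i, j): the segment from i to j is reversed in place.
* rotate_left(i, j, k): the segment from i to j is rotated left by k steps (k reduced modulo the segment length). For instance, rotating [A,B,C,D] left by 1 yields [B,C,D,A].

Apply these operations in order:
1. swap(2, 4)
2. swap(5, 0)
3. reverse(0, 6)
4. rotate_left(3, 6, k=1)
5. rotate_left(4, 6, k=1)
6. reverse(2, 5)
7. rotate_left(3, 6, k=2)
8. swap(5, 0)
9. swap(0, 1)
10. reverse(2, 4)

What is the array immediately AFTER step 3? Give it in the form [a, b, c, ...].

Answer: [G, F, A, B, E, C, D]

Derivation:
After 1 (swap(2, 4)): [F, C, E, B, A, D, G]
After 2 (swap(5, 0)): [D, C, E, B, A, F, G]
After 3 (reverse(0, 6)): [G, F, A, B, E, C, D]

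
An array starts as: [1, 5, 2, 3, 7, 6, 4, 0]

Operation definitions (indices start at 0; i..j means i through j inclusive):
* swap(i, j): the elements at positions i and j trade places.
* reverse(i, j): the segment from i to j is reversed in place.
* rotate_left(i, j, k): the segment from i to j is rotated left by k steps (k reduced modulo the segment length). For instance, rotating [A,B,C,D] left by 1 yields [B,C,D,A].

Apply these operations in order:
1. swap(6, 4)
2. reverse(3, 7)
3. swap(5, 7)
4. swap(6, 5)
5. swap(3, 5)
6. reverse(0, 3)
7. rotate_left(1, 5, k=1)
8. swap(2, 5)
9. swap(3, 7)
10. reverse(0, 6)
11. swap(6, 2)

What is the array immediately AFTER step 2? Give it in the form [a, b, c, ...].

After 1 (swap(6, 4)): [1, 5, 2, 3, 4, 6, 7, 0]
After 2 (reverse(3, 7)): [1, 5, 2, 0, 7, 6, 4, 3]

Answer: [1, 5, 2, 0, 7, 6, 4, 3]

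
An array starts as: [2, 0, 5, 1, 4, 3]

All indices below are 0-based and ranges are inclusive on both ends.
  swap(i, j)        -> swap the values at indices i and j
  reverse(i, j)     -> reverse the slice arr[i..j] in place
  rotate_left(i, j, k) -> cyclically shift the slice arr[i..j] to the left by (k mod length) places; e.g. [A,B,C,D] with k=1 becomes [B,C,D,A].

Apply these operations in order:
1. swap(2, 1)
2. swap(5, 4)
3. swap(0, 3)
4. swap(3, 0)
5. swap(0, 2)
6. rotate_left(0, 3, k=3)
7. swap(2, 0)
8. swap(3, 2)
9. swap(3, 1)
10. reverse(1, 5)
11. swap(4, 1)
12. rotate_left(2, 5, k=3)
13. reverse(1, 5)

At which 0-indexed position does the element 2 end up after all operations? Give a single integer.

Answer: 5

Derivation:
After 1 (swap(2, 1)): [2, 5, 0, 1, 4, 3]
After 2 (swap(5, 4)): [2, 5, 0, 1, 3, 4]
After 3 (swap(0, 3)): [1, 5, 0, 2, 3, 4]
After 4 (swap(3, 0)): [2, 5, 0, 1, 3, 4]
After 5 (swap(0, 2)): [0, 5, 2, 1, 3, 4]
After 6 (rotate_left(0, 3, k=3)): [1, 0, 5, 2, 3, 4]
After 7 (swap(2, 0)): [5, 0, 1, 2, 3, 4]
After 8 (swap(3, 2)): [5, 0, 2, 1, 3, 4]
After 9 (swap(3, 1)): [5, 1, 2, 0, 3, 4]
After 10 (reverse(1, 5)): [5, 4, 3, 0, 2, 1]
After 11 (swap(4, 1)): [5, 2, 3, 0, 4, 1]
After 12 (rotate_left(2, 5, k=3)): [5, 2, 1, 3, 0, 4]
After 13 (reverse(1, 5)): [5, 4, 0, 3, 1, 2]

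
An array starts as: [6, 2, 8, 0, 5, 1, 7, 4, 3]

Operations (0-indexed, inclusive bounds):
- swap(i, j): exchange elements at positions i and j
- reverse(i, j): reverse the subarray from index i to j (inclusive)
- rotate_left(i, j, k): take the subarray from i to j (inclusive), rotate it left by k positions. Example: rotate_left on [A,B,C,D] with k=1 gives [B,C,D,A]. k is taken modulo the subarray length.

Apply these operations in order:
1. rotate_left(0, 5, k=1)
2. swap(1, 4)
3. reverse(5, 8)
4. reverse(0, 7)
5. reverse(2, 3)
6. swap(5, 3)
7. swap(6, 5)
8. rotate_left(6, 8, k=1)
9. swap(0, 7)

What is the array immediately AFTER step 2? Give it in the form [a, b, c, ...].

Answer: [2, 1, 0, 5, 8, 6, 7, 4, 3]

Derivation:
After 1 (rotate_left(0, 5, k=1)): [2, 8, 0, 5, 1, 6, 7, 4, 3]
After 2 (swap(1, 4)): [2, 1, 0, 5, 8, 6, 7, 4, 3]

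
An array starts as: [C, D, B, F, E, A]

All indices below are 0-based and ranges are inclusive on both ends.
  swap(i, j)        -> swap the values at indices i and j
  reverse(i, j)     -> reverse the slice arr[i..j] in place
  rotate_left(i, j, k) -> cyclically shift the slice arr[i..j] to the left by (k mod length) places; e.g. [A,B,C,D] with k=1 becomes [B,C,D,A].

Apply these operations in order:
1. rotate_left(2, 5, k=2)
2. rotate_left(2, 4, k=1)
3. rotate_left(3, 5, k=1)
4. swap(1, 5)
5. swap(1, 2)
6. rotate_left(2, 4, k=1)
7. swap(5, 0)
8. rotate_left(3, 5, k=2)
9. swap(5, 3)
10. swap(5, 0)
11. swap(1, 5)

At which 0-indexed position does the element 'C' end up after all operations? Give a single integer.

Answer: 0

Derivation:
After 1 (rotate_left(2, 5, k=2)): [C, D, E, A, B, F]
After 2 (rotate_left(2, 4, k=1)): [C, D, A, B, E, F]
After 3 (rotate_left(3, 5, k=1)): [C, D, A, E, F, B]
After 4 (swap(1, 5)): [C, B, A, E, F, D]
After 5 (swap(1, 2)): [C, A, B, E, F, D]
After 6 (rotate_left(2, 4, k=1)): [C, A, E, F, B, D]
After 7 (swap(5, 0)): [D, A, E, F, B, C]
After 8 (rotate_left(3, 5, k=2)): [D, A, E, C, F, B]
After 9 (swap(5, 3)): [D, A, E, B, F, C]
After 10 (swap(5, 0)): [C, A, E, B, F, D]
After 11 (swap(1, 5)): [C, D, E, B, F, A]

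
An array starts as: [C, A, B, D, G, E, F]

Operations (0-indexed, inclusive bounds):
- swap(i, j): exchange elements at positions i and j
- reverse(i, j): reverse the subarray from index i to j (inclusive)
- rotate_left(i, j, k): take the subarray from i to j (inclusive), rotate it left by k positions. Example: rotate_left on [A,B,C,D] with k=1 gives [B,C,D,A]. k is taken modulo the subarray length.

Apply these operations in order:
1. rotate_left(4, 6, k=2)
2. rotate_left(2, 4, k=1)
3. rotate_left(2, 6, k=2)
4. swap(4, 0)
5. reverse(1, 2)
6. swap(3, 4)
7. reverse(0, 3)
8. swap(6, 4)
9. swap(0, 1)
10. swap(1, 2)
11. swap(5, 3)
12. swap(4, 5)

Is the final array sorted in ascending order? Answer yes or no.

After 1 (rotate_left(4, 6, k=2)): [C, A, B, D, F, G, E]
After 2 (rotate_left(2, 4, k=1)): [C, A, D, F, B, G, E]
After 3 (rotate_left(2, 6, k=2)): [C, A, B, G, E, D, F]
After 4 (swap(4, 0)): [E, A, B, G, C, D, F]
After 5 (reverse(1, 2)): [E, B, A, G, C, D, F]
After 6 (swap(3, 4)): [E, B, A, C, G, D, F]
After 7 (reverse(0, 3)): [C, A, B, E, G, D, F]
After 8 (swap(6, 4)): [C, A, B, E, F, D, G]
After 9 (swap(0, 1)): [A, C, B, E, F, D, G]
After 10 (swap(1, 2)): [A, B, C, E, F, D, G]
After 11 (swap(5, 3)): [A, B, C, D, F, E, G]
After 12 (swap(4, 5)): [A, B, C, D, E, F, G]

Answer: yes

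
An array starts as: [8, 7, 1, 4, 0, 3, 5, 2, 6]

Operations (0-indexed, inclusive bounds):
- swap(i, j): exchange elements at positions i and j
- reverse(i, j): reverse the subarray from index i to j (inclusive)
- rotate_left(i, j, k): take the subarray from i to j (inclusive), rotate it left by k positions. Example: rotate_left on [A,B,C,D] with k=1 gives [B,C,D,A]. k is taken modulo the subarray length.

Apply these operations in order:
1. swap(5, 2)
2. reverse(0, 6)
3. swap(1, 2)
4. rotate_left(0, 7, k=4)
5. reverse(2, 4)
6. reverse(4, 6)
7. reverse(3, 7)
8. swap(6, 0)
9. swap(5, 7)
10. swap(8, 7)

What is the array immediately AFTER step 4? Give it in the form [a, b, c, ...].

Answer: [3, 7, 8, 2, 5, 0, 1, 4, 6]

Derivation:
After 1 (swap(5, 2)): [8, 7, 3, 4, 0, 1, 5, 2, 6]
After 2 (reverse(0, 6)): [5, 1, 0, 4, 3, 7, 8, 2, 6]
After 3 (swap(1, 2)): [5, 0, 1, 4, 3, 7, 8, 2, 6]
After 4 (rotate_left(0, 7, k=4)): [3, 7, 8, 2, 5, 0, 1, 4, 6]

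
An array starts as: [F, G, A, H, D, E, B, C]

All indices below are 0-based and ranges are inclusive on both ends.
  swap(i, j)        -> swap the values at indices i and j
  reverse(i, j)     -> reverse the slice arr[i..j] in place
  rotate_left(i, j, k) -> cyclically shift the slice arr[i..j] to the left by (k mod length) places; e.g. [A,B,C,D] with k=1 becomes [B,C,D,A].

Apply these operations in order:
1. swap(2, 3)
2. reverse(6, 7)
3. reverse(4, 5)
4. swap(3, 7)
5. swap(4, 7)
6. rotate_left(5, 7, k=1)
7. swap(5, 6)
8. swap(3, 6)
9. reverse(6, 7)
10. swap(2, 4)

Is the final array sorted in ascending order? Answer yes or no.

Answer: no

Derivation:
After 1 (swap(2, 3)): [F, G, H, A, D, E, B, C]
After 2 (reverse(6, 7)): [F, G, H, A, D, E, C, B]
After 3 (reverse(4, 5)): [F, G, H, A, E, D, C, B]
After 4 (swap(3, 7)): [F, G, H, B, E, D, C, A]
After 5 (swap(4, 7)): [F, G, H, B, A, D, C, E]
After 6 (rotate_left(5, 7, k=1)): [F, G, H, B, A, C, E, D]
After 7 (swap(5, 6)): [F, G, H, B, A, E, C, D]
After 8 (swap(3, 6)): [F, G, H, C, A, E, B, D]
After 9 (reverse(6, 7)): [F, G, H, C, A, E, D, B]
After 10 (swap(2, 4)): [F, G, A, C, H, E, D, B]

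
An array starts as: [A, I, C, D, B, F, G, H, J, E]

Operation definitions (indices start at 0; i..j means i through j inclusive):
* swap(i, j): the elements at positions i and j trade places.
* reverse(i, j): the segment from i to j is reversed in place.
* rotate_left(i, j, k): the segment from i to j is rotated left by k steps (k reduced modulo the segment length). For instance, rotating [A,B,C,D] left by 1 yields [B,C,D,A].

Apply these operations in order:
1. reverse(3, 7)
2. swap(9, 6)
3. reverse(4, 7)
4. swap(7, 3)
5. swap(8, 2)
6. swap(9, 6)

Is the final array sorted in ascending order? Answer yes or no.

Answer: no

Derivation:
After 1 (reverse(3, 7)): [A, I, C, H, G, F, B, D, J, E]
After 2 (swap(9, 6)): [A, I, C, H, G, F, E, D, J, B]
After 3 (reverse(4, 7)): [A, I, C, H, D, E, F, G, J, B]
After 4 (swap(7, 3)): [A, I, C, G, D, E, F, H, J, B]
After 5 (swap(8, 2)): [A, I, J, G, D, E, F, H, C, B]
After 6 (swap(9, 6)): [A, I, J, G, D, E, B, H, C, F]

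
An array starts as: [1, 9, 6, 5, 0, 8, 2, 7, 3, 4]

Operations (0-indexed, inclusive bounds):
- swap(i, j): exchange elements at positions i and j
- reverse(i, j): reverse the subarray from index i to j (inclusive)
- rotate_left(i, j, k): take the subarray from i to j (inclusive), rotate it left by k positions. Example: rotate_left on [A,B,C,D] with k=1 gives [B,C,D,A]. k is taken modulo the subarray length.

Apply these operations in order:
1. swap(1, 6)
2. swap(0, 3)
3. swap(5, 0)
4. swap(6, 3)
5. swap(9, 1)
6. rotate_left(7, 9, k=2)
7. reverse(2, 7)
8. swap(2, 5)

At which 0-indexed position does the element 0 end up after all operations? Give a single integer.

After 1 (swap(1, 6)): [1, 2, 6, 5, 0, 8, 9, 7, 3, 4]
After 2 (swap(0, 3)): [5, 2, 6, 1, 0, 8, 9, 7, 3, 4]
After 3 (swap(5, 0)): [8, 2, 6, 1, 0, 5, 9, 7, 3, 4]
After 4 (swap(6, 3)): [8, 2, 6, 9, 0, 5, 1, 7, 3, 4]
After 5 (swap(9, 1)): [8, 4, 6, 9, 0, 5, 1, 7, 3, 2]
After 6 (rotate_left(7, 9, k=2)): [8, 4, 6, 9, 0, 5, 1, 2, 7, 3]
After 7 (reverse(2, 7)): [8, 4, 2, 1, 5, 0, 9, 6, 7, 3]
After 8 (swap(2, 5)): [8, 4, 0, 1, 5, 2, 9, 6, 7, 3]

Answer: 2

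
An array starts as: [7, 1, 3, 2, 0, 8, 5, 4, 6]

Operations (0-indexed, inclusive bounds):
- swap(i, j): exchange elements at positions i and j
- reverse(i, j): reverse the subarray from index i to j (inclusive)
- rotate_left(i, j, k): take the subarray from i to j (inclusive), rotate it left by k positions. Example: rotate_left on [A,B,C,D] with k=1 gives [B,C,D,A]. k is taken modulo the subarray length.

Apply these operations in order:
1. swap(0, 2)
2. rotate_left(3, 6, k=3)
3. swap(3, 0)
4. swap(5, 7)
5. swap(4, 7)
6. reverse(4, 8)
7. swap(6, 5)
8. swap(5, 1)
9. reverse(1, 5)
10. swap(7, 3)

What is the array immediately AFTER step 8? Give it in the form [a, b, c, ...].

Answer: [5, 8, 7, 3, 6, 1, 2, 4, 0]

Derivation:
After 1 (swap(0, 2)): [3, 1, 7, 2, 0, 8, 5, 4, 6]
After 2 (rotate_left(3, 6, k=3)): [3, 1, 7, 5, 2, 0, 8, 4, 6]
After 3 (swap(3, 0)): [5, 1, 7, 3, 2, 0, 8, 4, 6]
After 4 (swap(5, 7)): [5, 1, 7, 3, 2, 4, 8, 0, 6]
After 5 (swap(4, 7)): [5, 1, 7, 3, 0, 4, 8, 2, 6]
After 6 (reverse(4, 8)): [5, 1, 7, 3, 6, 2, 8, 4, 0]
After 7 (swap(6, 5)): [5, 1, 7, 3, 6, 8, 2, 4, 0]
After 8 (swap(5, 1)): [5, 8, 7, 3, 6, 1, 2, 4, 0]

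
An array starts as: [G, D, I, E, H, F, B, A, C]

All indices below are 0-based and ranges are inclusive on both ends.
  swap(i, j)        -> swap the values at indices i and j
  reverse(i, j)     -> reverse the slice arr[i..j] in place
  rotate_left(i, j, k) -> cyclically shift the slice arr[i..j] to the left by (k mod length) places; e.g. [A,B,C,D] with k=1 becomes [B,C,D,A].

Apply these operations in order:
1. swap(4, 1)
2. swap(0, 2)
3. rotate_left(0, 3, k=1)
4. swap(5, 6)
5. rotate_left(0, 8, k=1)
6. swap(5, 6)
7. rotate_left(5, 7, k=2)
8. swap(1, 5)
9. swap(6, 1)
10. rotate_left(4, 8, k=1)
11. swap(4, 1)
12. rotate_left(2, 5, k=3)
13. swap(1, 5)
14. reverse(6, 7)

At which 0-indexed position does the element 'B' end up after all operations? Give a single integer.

Answer: 8

Derivation:
After 1 (swap(4, 1)): [G, H, I, E, D, F, B, A, C]
After 2 (swap(0, 2)): [I, H, G, E, D, F, B, A, C]
After 3 (rotate_left(0, 3, k=1)): [H, G, E, I, D, F, B, A, C]
After 4 (swap(5, 6)): [H, G, E, I, D, B, F, A, C]
After 5 (rotate_left(0, 8, k=1)): [G, E, I, D, B, F, A, C, H]
After 6 (swap(5, 6)): [G, E, I, D, B, A, F, C, H]
After 7 (rotate_left(5, 7, k=2)): [G, E, I, D, B, C, A, F, H]
After 8 (swap(1, 5)): [G, C, I, D, B, E, A, F, H]
After 9 (swap(6, 1)): [G, A, I, D, B, E, C, F, H]
After 10 (rotate_left(4, 8, k=1)): [G, A, I, D, E, C, F, H, B]
After 11 (swap(4, 1)): [G, E, I, D, A, C, F, H, B]
After 12 (rotate_left(2, 5, k=3)): [G, E, C, I, D, A, F, H, B]
After 13 (swap(1, 5)): [G, A, C, I, D, E, F, H, B]
After 14 (reverse(6, 7)): [G, A, C, I, D, E, H, F, B]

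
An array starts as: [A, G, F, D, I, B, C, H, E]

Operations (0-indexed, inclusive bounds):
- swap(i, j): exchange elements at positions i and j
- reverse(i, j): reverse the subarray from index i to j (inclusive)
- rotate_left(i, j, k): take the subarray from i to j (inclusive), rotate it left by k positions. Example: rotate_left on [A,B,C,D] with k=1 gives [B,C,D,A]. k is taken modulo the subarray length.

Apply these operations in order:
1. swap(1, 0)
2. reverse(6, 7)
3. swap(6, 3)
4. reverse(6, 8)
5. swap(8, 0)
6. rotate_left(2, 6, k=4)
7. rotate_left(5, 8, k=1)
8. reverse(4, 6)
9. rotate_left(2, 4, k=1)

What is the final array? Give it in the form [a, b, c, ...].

After 1 (swap(1, 0)): [G, A, F, D, I, B, C, H, E]
After 2 (reverse(6, 7)): [G, A, F, D, I, B, H, C, E]
After 3 (swap(6, 3)): [G, A, F, H, I, B, D, C, E]
After 4 (reverse(6, 8)): [G, A, F, H, I, B, E, C, D]
After 5 (swap(8, 0)): [D, A, F, H, I, B, E, C, G]
After 6 (rotate_left(2, 6, k=4)): [D, A, E, F, H, I, B, C, G]
After 7 (rotate_left(5, 8, k=1)): [D, A, E, F, H, B, C, G, I]
After 8 (reverse(4, 6)): [D, A, E, F, C, B, H, G, I]
After 9 (rotate_left(2, 4, k=1)): [D, A, F, C, E, B, H, G, I]

Answer: [D, A, F, C, E, B, H, G, I]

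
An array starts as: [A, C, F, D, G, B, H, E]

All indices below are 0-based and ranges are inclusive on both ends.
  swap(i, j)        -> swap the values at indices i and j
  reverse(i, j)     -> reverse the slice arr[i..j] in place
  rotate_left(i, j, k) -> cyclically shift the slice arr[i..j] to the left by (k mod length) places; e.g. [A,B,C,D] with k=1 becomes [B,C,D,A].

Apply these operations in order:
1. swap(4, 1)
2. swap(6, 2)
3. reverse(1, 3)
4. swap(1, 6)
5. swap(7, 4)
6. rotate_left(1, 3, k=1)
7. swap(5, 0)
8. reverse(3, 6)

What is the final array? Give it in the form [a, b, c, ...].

After 1 (swap(4, 1)): [A, G, F, D, C, B, H, E]
After 2 (swap(6, 2)): [A, G, H, D, C, B, F, E]
After 3 (reverse(1, 3)): [A, D, H, G, C, B, F, E]
After 4 (swap(1, 6)): [A, F, H, G, C, B, D, E]
After 5 (swap(7, 4)): [A, F, H, G, E, B, D, C]
After 6 (rotate_left(1, 3, k=1)): [A, H, G, F, E, B, D, C]
After 7 (swap(5, 0)): [B, H, G, F, E, A, D, C]
After 8 (reverse(3, 6)): [B, H, G, D, A, E, F, C]

Answer: [B, H, G, D, A, E, F, C]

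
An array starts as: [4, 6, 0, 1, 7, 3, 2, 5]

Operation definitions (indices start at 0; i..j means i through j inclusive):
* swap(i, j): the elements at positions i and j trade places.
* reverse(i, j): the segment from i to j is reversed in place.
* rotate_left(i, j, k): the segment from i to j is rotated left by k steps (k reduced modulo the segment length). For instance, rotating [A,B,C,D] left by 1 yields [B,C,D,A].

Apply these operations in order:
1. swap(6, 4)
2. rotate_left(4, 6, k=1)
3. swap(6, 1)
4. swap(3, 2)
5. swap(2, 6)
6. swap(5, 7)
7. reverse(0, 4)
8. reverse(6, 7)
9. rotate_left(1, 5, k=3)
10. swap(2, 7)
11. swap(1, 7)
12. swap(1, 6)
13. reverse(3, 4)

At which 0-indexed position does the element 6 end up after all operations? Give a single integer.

After 1 (swap(6, 4)): [4, 6, 0, 1, 2, 3, 7, 5]
After 2 (rotate_left(4, 6, k=1)): [4, 6, 0, 1, 3, 7, 2, 5]
After 3 (swap(6, 1)): [4, 2, 0, 1, 3, 7, 6, 5]
After 4 (swap(3, 2)): [4, 2, 1, 0, 3, 7, 6, 5]
After 5 (swap(2, 6)): [4, 2, 6, 0, 3, 7, 1, 5]
After 6 (swap(5, 7)): [4, 2, 6, 0, 3, 5, 1, 7]
After 7 (reverse(0, 4)): [3, 0, 6, 2, 4, 5, 1, 7]
After 8 (reverse(6, 7)): [3, 0, 6, 2, 4, 5, 7, 1]
After 9 (rotate_left(1, 5, k=3)): [3, 4, 5, 0, 6, 2, 7, 1]
After 10 (swap(2, 7)): [3, 4, 1, 0, 6, 2, 7, 5]
After 11 (swap(1, 7)): [3, 5, 1, 0, 6, 2, 7, 4]
After 12 (swap(1, 6)): [3, 7, 1, 0, 6, 2, 5, 4]
After 13 (reverse(3, 4)): [3, 7, 1, 6, 0, 2, 5, 4]

Answer: 3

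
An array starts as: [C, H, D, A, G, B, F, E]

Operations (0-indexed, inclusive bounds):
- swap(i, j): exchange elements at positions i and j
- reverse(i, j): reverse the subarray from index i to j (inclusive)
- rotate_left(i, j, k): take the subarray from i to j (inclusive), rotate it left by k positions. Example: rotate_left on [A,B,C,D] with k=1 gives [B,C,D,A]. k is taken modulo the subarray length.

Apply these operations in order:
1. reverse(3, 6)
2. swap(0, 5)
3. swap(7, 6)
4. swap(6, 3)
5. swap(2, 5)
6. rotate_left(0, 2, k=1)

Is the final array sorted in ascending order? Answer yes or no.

Answer: no

Derivation:
After 1 (reverse(3, 6)): [C, H, D, F, B, G, A, E]
After 2 (swap(0, 5)): [G, H, D, F, B, C, A, E]
After 3 (swap(7, 6)): [G, H, D, F, B, C, E, A]
After 4 (swap(6, 3)): [G, H, D, E, B, C, F, A]
After 5 (swap(2, 5)): [G, H, C, E, B, D, F, A]
After 6 (rotate_left(0, 2, k=1)): [H, C, G, E, B, D, F, A]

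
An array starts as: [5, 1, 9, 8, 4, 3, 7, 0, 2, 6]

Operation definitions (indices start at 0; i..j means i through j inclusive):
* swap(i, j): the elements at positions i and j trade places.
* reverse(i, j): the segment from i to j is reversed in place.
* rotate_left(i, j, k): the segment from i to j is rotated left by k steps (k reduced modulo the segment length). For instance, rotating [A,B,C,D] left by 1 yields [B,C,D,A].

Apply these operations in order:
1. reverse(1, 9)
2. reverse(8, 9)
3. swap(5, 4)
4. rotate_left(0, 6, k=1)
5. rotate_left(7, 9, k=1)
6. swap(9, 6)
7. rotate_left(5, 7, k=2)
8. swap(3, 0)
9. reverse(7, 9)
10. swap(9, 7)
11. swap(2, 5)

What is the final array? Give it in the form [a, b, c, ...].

Answer: [3, 2, 1, 6, 7, 0, 4, 8, 9, 5]

Derivation:
After 1 (reverse(1, 9)): [5, 6, 2, 0, 7, 3, 4, 8, 9, 1]
After 2 (reverse(8, 9)): [5, 6, 2, 0, 7, 3, 4, 8, 1, 9]
After 3 (swap(5, 4)): [5, 6, 2, 0, 3, 7, 4, 8, 1, 9]
After 4 (rotate_left(0, 6, k=1)): [6, 2, 0, 3, 7, 4, 5, 8, 1, 9]
After 5 (rotate_left(7, 9, k=1)): [6, 2, 0, 3, 7, 4, 5, 1, 9, 8]
After 6 (swap(9, 6)): [6, 2, 0, 3, 7, 4, 8, 1, 9, 5]
After 7 (rotate_left(5, 7, k=2)): [6, 2, 0, 3, 7, 1, 4, 8, 9, 5]
After 8 (swap(3, 0)): [3, 2, 0, 6, 7, 1, 4, 8, 9, 5]
After 9 (reverse(7, 9)): [3, 2, 0, 6, 7, 1, 4, 5, 9, 8]
After 10 (swap(9, 7)): [3, 2, 0, 6, 7, 1, 4, 8, 9, 5]
After 11 (swap(2, 5)): [3, 2, 1, 6, 7, 0, 4, 8, 9, 5]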